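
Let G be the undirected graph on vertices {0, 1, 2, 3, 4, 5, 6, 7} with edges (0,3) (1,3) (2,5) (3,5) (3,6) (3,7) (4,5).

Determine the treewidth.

1

A width-1 tree decomposition is:
Bags: B1 = {3, 5}  B2 = {0, 3}  B3 = {2, 5}  B4 = {3, 7}  B5 = {4, 5}  B6 = {3, 6}  B7 = {1, 3}
Tree: B1–B2, B1–B3, B1–B4, B1–B5, B2–B6, B2–B7
Every bag has size at most 2, so the width is 2 − 1 = 1 and tw(G) ≤ 1. Any graph with an edge has treewidth ≥ 1, and G has the edge 5–3. Hence tw(G) = 1 exactly.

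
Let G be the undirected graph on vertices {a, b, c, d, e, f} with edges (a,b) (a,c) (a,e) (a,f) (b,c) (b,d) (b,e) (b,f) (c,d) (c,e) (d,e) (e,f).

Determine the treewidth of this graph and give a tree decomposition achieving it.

Treewidth 3.
Bags: B1 = {a, b, c, e}  B2 = {a, b, e, f}  B3 = {b, c, d, e}
Tree: B1–B2, B1–B3

Every bag has size at most 4, so the width is 4 − 1 = 3 and tw(G) ≤ 3. Conversely, {b, c, d, e} is a clique of size 4, and the vertices of any clique must share a bag in every tree decomposition; so some bag has ≥ 4 vertices and tw(G) ≥ 3. Combining the bounds, tw(G) = 3.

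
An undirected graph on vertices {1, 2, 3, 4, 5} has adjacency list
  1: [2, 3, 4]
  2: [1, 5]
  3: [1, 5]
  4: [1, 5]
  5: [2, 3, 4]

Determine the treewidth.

2

A width-2 tree decomposition is:
Bags: B1 = {1, 3, 5}  B2 = {1, 4, 5}  B3 = {1, 2, 5}
Tree: B1–B2, B2–B3
The largest bag has 3 vertices, giving width 2; this decomposition certifies tw(G) ≤ 2. For the lower bound, G contains the cycle 1–3–5–4–1, so G is not a forest; only forests have treewidth ≤ 1, hence tw(G) ≥ 2. Therefore the treewidth is 2.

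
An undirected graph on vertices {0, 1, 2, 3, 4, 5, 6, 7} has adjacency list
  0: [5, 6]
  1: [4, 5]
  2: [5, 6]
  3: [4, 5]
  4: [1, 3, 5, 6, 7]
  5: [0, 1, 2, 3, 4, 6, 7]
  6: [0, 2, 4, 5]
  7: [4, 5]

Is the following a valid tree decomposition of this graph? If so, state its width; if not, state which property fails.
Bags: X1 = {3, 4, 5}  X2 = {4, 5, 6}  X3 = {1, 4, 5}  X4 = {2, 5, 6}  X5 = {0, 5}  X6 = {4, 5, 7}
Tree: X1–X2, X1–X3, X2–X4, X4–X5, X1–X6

No — edge (6,0) lies in no bag.

A tree decomposition must satisfy three properties: every vertex lies in some bag; for every edge, both endpoints lie together in some bag; and for every vertex, the bags containing it form a connected subtree. Here edge (6,0) lies in no bag, so the decomposition is invalid.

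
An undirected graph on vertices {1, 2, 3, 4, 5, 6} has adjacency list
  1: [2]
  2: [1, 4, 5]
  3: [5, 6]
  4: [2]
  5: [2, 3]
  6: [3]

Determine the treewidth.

A width-1 tree decomposition is:
Bags: B1 = {2, 5}  B2 = {3, 5}  B3 = {2, 4}  B4 = {3, 6}  B5 = {1, 2}
Tree: B1–B2, B1–B3, B2–B4, B1–B5
Each bag holds 2 vertices, so the decomposition has width 1, which upper-bounds the treewidth. G has an edge, so its treewidth is at least 1. The upper and lower bounds meet at 1, so that is the treewidth.

1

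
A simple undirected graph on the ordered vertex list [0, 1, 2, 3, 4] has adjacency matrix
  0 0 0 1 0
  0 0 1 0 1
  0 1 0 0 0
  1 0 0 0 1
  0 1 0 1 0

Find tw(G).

A width-1 tree decomposition is:
Bags: B1 = {1, 2}  B2 = {1, 4}  B3 = {3, 4}  B4 = {0, 3}
Tree: B1–B2, B2–B3, B3–B4
Each bag holds 2 vertices, so the decomposition has width 1, which upper-bounds the treewidth. Any graph with an edge has treewidth ≥ 1, and G has the edge 2–1. Combining the bounds, tw(G) = 1.

1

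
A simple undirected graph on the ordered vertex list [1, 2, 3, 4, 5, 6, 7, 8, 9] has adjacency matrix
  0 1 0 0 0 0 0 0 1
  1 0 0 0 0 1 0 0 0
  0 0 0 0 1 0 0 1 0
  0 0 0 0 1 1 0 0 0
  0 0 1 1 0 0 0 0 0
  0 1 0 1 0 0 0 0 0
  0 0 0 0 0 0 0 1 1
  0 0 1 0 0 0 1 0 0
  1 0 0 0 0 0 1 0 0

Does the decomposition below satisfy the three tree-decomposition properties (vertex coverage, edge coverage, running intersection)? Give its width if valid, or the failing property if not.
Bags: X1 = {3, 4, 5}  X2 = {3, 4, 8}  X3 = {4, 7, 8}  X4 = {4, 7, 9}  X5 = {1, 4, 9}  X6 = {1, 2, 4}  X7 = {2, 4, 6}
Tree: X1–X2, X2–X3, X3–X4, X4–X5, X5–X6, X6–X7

Vertex coverage: the bags together contain {1, 2, 3, 4, 5, 6, 7, 8, 9}, the full vertex set. Edge coverage: each edge of G has both endpoints in at least one bag. Running intersection: for every vertex, the bags containing it form a connected subtree. All three properties hold, so this is a valid tree decomposition of width max|bag| − 1 = 2, and hence tw(G) ≤ 2.

Yes; width 2.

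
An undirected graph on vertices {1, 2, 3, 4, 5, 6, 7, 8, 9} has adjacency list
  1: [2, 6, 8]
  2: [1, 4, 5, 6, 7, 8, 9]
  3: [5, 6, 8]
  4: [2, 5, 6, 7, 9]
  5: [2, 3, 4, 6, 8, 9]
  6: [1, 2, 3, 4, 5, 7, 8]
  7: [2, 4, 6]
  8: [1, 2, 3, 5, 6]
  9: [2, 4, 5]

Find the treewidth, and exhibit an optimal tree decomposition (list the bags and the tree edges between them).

The largest bag has 4 vertices, giving width 3; this decomposition certifies tw(G) ≤ 3. Conversely, {2, 4, 5, 9} is a clique of size 4, and the vertices of any clique must share a bag in every tree decomposition; so some bag has ≥ 4 vertices and tw(G) ≥ 3. Therefore the treewidth is 3.

Treewidth 3.
Bags: B1 = {2, 5, 6, 8}  B2 = {3, 5, 6, 8}  B3 = {2, 4, 5, 6}  B4 = {1, 2, 6, 8}  B5 = {2, 4, 5, 9}  B6 = {2, 4, 6, 7}
Tree: B1–B2, B1–B3, B1–B4, B3–B5, B3–B6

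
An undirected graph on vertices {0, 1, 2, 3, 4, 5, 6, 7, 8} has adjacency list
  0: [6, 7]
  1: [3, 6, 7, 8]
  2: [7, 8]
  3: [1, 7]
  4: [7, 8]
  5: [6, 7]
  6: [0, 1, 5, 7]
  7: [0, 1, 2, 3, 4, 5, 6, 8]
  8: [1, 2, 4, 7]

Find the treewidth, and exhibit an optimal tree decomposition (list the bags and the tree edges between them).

Treewidth 2.
One such decomposition:
Bags: B1 = {4, 7, 8}  B2 = {1, 7, 8}  B3 = {1, 6, 7}  B4 = {0, 6, 7}  B5 = {2, 7, 8}  B6 = {1, 3, 7}  B7 = {5, 6, 7}
Tree: B1–B2, B2–B3, B3–B4, B2–B5, B2–B6, B3–B7

The largest bag has 3 vertices, giving width 2; this decomposition certifies tw(G) ≤ 2. For the lower bound, the 3 vertices {0, 6, 7} are pairwise adjacent, and any tree decomposition puts a clique entirely inside one bag — forcing width ≥ 2. Hence tw(G) = 2 exactly.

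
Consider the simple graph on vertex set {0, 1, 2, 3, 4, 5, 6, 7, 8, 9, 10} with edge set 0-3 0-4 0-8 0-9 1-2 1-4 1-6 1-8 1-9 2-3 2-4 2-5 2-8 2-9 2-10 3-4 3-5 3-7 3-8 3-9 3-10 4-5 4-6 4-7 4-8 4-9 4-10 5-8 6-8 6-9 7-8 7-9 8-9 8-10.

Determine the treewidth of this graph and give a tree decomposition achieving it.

Treewidth 4.
One optimal decomposition is:
Bags: B1 = {2, 3, 4, 5, 8}  B2 = {2, 3, 4, 8, 9}  B3 = {2, 3, 4, 8, 10}  B4 = {1, 2, 4, 8, 9}  B5 = {1, 4, 6, 8, 9}  B6 = {3, 4, 7, 8, 9}  B7 = {0, 3, 4, 8, 9}
Tree: B1–B2, B2–B3, B2–B4, B4–B5, B2–B6, B2–B7

The largest bag has 5 vertices, giving width 4; this decomposition certifies tw(G) ≤ 4. Conversely, {1, 2, 4, 8, 9} is a clique of size 5, and the vertices of any clique must share a bag in every tree decomposition; so some bag has ≥ 5 vertices and tw(G) ≥ 4. The upper and lower bounds meet at 4, so that is the treewidth.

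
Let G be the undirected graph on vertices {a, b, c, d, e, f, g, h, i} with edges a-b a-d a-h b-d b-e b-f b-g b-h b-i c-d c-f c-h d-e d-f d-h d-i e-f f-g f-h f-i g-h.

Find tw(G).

A width-3 tree decomposition is:
Bags: B1 = {b, d, f, h}  B2 = {c, d, f, h}  B3 = {b, d, e, f}  B4 = {b, f, g, h}  B5 = {b, d, f, i}  B6 = {a, b, d, h}
Tree: B1–B2, B1–B3, B1–B4, B3–B5, B1–B6
The largest bag has 4 vertices, giving width 3; this decomposition certifies tw(G) ≤ 3. For the lower bound, the 4 vertices {a, b, d, h} are pairwise adjacent, and any tree decomposition puts a clique entirely inside one bag — forcing width ≥ 3. The upper and lower bounds meet at 3, so that is the treewidth.

3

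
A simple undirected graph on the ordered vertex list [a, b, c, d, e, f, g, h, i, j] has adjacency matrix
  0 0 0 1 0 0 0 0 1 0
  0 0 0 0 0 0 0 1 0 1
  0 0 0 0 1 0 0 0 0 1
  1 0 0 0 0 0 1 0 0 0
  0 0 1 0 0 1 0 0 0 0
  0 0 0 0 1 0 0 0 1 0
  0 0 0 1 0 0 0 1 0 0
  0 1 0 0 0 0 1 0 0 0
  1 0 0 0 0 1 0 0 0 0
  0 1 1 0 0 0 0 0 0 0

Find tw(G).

2

A width-2 tree decomposition is:
Bags: B1 = {b, c, j}  B2 = {b, c, h}  B3 = {c, g, h}  B4 = {c, d, g}  B5 = {a, c, d}  B6 = {a, c, i}  B7 = {c, f, i}  B8 = {c, e, f}
Tree: B1–B2, B2–B3, B3–B4, B4–B5, B5–B6, B6–B7, B7–B8
Every bag has size at most 3, so the width is 3 − 1 = 2 and tw(G) ≤ 2. Since c–j–b–h–g–d–a–i–f–e–c is a cycle in G, G is not acyclic. Forests are exactly the graphs of treewidth ≤ 1, so tw(G) ≥ 2. Combining the bounds, tw(G) = 2.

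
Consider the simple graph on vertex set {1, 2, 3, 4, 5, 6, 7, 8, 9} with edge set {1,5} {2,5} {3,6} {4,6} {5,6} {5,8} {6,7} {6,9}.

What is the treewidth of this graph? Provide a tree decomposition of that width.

The largest bag has 2 vertices, giving width 1; this decomposition certifies tw(G) ≤ 1. Since G has at least one edge (e.g. 3–6), it is not an edgeless graph, so tw(G) ≥ 1. Therefore the treewidth is 1.

Treewidth 1.
Bags: B1 = {3, 6}  B2 = {6, 9}  B3 = {6, 7}  B4 = {5, 6}  B5 = {1, 5}  B6 = {4, 6}  B7 = {5, 8}  B8 = {2, 5}
Tree: B1–B2, B1–B3, B1–B4, B4–B5, B4–B6, B4–B7, B4–B8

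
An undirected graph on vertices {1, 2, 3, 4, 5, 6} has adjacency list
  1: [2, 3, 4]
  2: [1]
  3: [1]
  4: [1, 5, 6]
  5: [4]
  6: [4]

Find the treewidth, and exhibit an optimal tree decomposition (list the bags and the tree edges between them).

Treewidth 1.
One such decomposition:
Bags: B1 = {1, 2}  B2 = {1, 3}  B3 = {1, 4}  B4 = {4, 5}  B5 = {4, 6}
Tree: B1–B2, B2–B3, B3–B4, B4–B5

The largest bag has 2 vertices, giving width 1; this decomposition certifies tw(G) ≤ 1. Any graph with an edge has treewidth ≥ 1, and G has the edge 2–1. Combining the bounds, tw(G) = 1.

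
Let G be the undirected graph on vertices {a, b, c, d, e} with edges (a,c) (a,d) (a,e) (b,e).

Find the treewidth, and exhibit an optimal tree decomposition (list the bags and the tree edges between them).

Each bag holds 2 vertices, so the decomposition has width 1, which upper-bounds the treewidth. Since G has at least one edge (e.g. e–a), it is not an edgeless graph, so tw(G) ≥ 1. Therefore the treewidth is 1.

Treewidth 1.
One such decomposition:
Bags: B1 = {a, e}  B2 = {b, e}  B3 = {a, c}  B4 = {a, d}
Tree: B1–B2, B1–B3, B3–B4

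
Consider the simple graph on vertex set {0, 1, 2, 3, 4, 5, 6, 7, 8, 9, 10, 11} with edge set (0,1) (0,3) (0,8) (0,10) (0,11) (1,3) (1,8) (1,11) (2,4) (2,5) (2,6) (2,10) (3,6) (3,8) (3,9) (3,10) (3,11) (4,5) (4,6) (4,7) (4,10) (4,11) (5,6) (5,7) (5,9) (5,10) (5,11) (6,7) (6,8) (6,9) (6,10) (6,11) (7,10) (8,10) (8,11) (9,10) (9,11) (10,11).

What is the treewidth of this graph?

4

A width-4 tree decomposition is:
Bags: B1 = {4, 5, 6, 10, 11}  B2 = {5, 6, 9, 10, 11}  B3 = {3, 6, 9, 10, 11}  B4 = {2, 4, 5, 6, 10}  B5 = {4, 5, 6, 7, 10}  B6 = {3, 6, 8, 10, 11}  B7 = {0, 3, 8, 10, 11}  B8 = {0, 1, 3, 8, 11}
Tree: B1–B2, B2–B3, B1–B4, B4–B5, B3–B6, B6–B7, B7–B8
Every bag has size at most 5, so the width is 5 − 1 = 4 and tw(G) ≤ 4. On the other hand G contains the 5-clique {0, 1, 3, 8, 11}. A clique must lie in a single bag of any decomposition, so no decomposition can have width below 4. The upper and lower bounds meet at 4, so that is the treewidth.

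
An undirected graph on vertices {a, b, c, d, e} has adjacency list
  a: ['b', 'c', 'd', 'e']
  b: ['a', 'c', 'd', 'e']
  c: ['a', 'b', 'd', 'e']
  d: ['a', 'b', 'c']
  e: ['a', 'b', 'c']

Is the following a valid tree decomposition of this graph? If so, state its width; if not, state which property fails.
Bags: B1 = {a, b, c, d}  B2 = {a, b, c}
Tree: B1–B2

A tree decomposition must satisfy three properties: every vertex lies in some bag; for every edge, both endpoints lie together in some bag; and for every vertex, the bags containing it form a connected subtree. Here vertex e appears in no bag, so the decomposition is invalid.

No — vertex e appears in no bag.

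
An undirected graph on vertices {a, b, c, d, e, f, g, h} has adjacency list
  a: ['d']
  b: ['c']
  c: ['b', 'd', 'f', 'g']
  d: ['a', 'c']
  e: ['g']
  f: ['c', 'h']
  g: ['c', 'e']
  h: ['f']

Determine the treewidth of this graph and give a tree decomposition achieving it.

Treewidth 1.
One optimal decomposition is:
Bags: B1 = {c, f}  B2 = {b, c}  B3 = {c, d}  B4 = {a, d}  B5 = {c, g}  B6 = {f, h}  B7 = {e, g}
Tree: B1–B2, B1–B3, B3–B4, B3–B5, B1–B6, B5–B7

The largest bag has 2 vertices, giving width 1; this decomposition certifies tw(G) ≤ 1. Since G has at least one edge (e.g. c–f), it is not an edgeless graph, so tw(G) ≥ 1. Hence tw(G) = 1 exactly.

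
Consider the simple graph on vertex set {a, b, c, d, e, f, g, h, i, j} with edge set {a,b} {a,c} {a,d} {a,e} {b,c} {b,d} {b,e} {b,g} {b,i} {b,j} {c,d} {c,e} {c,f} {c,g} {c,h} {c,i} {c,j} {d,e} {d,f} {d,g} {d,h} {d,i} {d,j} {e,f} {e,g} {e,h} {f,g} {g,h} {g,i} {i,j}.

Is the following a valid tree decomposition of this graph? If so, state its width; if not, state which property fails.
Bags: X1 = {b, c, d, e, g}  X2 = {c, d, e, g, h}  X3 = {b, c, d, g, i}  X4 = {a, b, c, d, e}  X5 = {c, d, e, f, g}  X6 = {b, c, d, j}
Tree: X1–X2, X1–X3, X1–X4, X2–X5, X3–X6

A tree decomposition must satisfy three properties: every vertex lies in some bag; for every edge, both endpoints lie together in some bag; and for every vertex, the bags containing it form a connected subtree. Here edge (i,j) lies in no bag, so the decomposition is invalid.

No — edge (i,j) lies in no bag.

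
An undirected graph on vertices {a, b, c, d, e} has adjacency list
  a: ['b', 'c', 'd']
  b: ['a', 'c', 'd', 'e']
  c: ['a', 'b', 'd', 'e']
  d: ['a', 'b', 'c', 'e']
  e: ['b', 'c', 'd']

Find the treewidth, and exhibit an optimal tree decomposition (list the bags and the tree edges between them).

Every bag has size at most 4, so the width is 4 − 1 = 3 and tw(G) ≤ 3. Conversely, {b, c, d, e} is a clique of size 4, and the vertices of any clique must share a bag in every tree decomposition; so some bag has ≥ 4 vertices and tw(G) ≥ 3. The upper and lower bounds meet at 3, so that is the treewidth.

Treewidth 3.
One such decomposition:
Bags: B1 = {b, c, d, e}  B2 = {a, b, c, d}
Tree: B1–B2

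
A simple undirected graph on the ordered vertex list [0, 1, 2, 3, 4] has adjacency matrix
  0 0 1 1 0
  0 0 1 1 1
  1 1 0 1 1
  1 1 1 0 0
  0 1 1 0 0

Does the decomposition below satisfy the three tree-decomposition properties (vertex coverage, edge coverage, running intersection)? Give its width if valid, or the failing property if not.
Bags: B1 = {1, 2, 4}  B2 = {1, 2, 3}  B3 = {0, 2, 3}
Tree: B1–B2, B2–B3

Yes; width 2.

Every vertex of G appears in some bag (union = {0, 1, 2, 3, 4}); every edge is covered by a bag; and for each vertex v the set of bags containing v is connected in the bag tree. The decomposition is therefore valid. The largest bag has 3 vertices, so the width is 2.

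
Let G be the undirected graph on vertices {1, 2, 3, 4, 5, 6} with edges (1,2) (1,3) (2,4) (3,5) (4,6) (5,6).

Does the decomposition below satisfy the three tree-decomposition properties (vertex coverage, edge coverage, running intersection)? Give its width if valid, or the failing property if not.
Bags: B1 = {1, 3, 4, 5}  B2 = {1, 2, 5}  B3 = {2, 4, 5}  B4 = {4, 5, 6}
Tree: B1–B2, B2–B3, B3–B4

A tree decomposition must satisfy three properties: every vertex lies in some bag; for every edge, both endpoints lie together in some bag; and for every vertex, the bags containing it form a connected subtree. Here bags containing vertex 4 are not connected in the tree, so the decomposition is invalid.

No — bags containing vertex 4 are not connected in the tree.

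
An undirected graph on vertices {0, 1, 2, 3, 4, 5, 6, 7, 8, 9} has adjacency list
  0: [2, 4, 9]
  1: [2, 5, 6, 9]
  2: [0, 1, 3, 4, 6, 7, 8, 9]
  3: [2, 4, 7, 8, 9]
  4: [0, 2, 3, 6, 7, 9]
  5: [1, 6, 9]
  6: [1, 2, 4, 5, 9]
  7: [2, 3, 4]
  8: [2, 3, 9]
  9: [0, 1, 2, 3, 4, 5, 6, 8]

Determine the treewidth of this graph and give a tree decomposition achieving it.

Treewidth 3.
One optimal decomposition is:
Bags: B1 = {0, 2, 4, 9}  B2 = {2, 4, 6, 9}  B3 = {1, 2, 6, 9}  B4 = {2, 3, 4, 9}  B5 = {2, 3, 8, 9}  B6 = {2, 3, 4, 7}  B7 = {1, 5, 6, 9}
Tree: B1–B2, B2–B3, B2–B4, B4–B5, B4–B6, B3–B7

Each bag holds 4 vertices, so the decomposition has width 3, which upper-bounds the treewidth. Conversely, {2, 3, 8, 9} is a clique of size 4, and the vertices of any clique must share a bag in every tree decomposition; so some bag has ≥ 4 vertices and tw(G) ≥ 3. The upper and lower bounds meet at 3, so that is the treewidth.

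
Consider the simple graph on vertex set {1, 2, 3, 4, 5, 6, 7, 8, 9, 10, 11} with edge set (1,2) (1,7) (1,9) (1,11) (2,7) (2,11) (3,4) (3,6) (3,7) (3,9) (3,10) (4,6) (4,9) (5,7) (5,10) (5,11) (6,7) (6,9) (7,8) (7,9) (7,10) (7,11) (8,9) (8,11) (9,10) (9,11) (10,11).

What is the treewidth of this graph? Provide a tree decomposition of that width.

Treewidth 3.
One such decomposition:
Bags: B1 = {7, 9, 10, 11}  B2 = {7, 8, 9, 11}  B3 = {1, 7, 9, 11}  B4 = {3, 7, 9, 10}  B5 = {5, 7, 10, 11}  B6 = {1, 2, 7, 11}  B7 = {3, 6, 7, 9}  B8 = {3, 4, 6, 9}
Tree: B1–B2, B2–B3, B1–B4, B1–B5, B3–B6, B4–B7, B7–B8

The largest bag has 4 vertices, giving width 3; this decomposition certifies tw(G) ≤ 3. For the lower bound, the 4 vertices {3, 4, 6, 9} are pairwise adjacent, and any tree decomposition puts a clique entirely inside one bag — forcing width ≥ 3. The upper and lower bounds meet at 3, so that is the treewidth.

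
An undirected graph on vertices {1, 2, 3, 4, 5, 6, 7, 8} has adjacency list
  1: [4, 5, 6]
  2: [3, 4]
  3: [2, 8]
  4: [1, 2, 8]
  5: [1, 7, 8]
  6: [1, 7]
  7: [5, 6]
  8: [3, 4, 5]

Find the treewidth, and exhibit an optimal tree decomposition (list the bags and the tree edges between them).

Every bag has size at most 3, so the width is 3 − 1 = 2 and tw(G) ≤ 2. The edges 6–7–5–1–6 form a cycle, so G is not a tree and its treewidth is at least 2. Hence tw(G) = 2 exactly.

Treewidth 2.
One optimal decomposition is:
Bags: B1 = {1, 6, 7}  B2 = {1, 5, 7}  B3 = {1, 4, 5}  B4 = {4, 5, 8}  B5 = {2, 4, 8}  B6 = {2, 3, 8}
Tree: B1–B2, B2–B3, B3–B4, B4–B5, B5–B6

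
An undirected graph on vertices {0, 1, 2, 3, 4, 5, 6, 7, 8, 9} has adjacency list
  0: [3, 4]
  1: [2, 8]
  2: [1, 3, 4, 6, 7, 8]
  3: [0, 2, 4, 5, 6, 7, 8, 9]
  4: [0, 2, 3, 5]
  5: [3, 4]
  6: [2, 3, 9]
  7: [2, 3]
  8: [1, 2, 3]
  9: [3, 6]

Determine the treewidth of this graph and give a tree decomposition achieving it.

Every bag has size at most 3, so the width is 3 − 1 = 2 and tw(G) ≤ 2. Conversely, {1, 2, 8} is a clique of size 3, and the vertices of any clique must share a bag in every tree decomposition; so some bag has ≥ 3 vertices and tw(G) ≥ 2. Therefore the treewidth is 2.

Treewidth 2.
One optimal decomposition is:
Bags: B1 = {2, 3, 6}  B2 = {2, 3, 8}  B3 = {2, 3, 4}  B4 = {1, 2, 8}  B5 = {3, 6, 9}  B6 = {3, 4, 5}  B7 = {2, 3, 7}  B8 = {0, 3, 4}
Tree: B1–B2, B1–B3, B2–B4, B1–B5, B3–B6, B3–B7, B6–B8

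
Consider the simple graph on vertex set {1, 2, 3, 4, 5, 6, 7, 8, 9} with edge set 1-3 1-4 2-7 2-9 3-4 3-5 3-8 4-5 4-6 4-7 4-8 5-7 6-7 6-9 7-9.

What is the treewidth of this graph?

A width-2 tree decomposition is:
Bags: B1 = {4, 6, 7}  B2 = {4, 5, 7}  B3 = {3, 4, 5}  B4 = {6, 7, 9}  B5 = {2, 7, 9}  B6 = {1, 3, 4}  B7 = {3, 4, 8}
Tree: B1–B2, B2–B3, B1–B4, B4–B5, B3–B6, B3–B7
Every bag has size at most 3, so the width is 3 − 1 = 2 and tw(G) ≤ 2. For the lower bound, the 3 vertices {2, 7, 9} are pairwise adjacent, and any tree decomposition puts a clique entirely inside one bag — forcing width ≥ 2. Therefore the treewidth is 2.

2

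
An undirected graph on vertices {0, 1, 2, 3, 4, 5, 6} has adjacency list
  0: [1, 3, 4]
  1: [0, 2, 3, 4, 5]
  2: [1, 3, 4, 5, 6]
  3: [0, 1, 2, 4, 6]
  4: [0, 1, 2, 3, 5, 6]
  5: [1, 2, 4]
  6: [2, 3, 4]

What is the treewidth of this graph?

A width-3 tree decomposition is:
Bags: B1 = {1, 2, 4, 5}  B2 = {1, 2, 3, 4}  B3 = {0, 1, 3, 4}  B4 = {2, 3, 4, 6}
Tree: B1–B2, B2–B3, B2–B4
Every bag has size at most 4, so the width is 4 − 1 = 3 and tw(G) ≤ 3. On the other hand G contains the 4-clique {0, 1, 3, 4}. A clique must lie in a single bag of any decomposition, so no decomposition can have width below 3. Hence tw(G) = 3 exactly.

3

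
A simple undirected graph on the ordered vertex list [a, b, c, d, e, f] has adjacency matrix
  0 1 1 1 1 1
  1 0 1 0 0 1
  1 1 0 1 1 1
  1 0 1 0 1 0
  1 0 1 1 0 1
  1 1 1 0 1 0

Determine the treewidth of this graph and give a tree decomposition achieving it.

The largest bag has 4 vertices, giving width 3; this decomposition certifies tw(G) ≤ 3. Conversely, {a, c, d, e} is a clique of size 4, and the vertices of any clique must share a bag in every tree decomposition; so some bag has ≥ 4 vertices and tw(G) ≥ 3. Therefore the treewidth is 3.

Treewidth 3.
Bags: B1 = {a, b, c, f}  B2 = {a, c, e, f}  B3 = {a, c, d, e}
Tree: B1–B2, B2–B3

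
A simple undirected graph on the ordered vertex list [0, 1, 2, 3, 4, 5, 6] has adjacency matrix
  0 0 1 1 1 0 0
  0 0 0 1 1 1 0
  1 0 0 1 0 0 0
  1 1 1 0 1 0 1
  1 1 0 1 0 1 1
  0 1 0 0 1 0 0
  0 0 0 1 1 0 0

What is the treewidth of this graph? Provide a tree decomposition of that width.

Every bag has size at most 3, so the width is 3 − 1 = 2 and tw(G) ≤ 2. Conversely, {0, 2, 3} is a clique of size 3, and the vertices of any clique must share a bag in every tree decomposition; so some bag has ≥ 3 vertices and tw(G) ≥ 2. Therefore the treewidth is 2.

Treewidth 2.
Bags: B1 = {1, 3, 4}  B2 = {0, 3, 4}  B3 = {3, 4, 6}  B4 = {0, 2, 3}  B5 = {1, 4, 5}
Tree: B1–B2, B1–B3, B2–B4, B1–B5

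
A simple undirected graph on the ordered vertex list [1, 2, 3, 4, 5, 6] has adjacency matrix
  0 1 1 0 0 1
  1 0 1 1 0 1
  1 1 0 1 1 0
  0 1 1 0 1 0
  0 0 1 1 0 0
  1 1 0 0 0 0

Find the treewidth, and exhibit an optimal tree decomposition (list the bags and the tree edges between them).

Treewidth 2.
One optimal decomposition is:
Bags: B1 = {2, 3, 4}  B2 = {1, 2, 3}  B3 = {1, 2, 6}  B4 = {3, 4, 5}
Tree: B1–B2, B2–B3, B1–B4

Each bag holds 3 vertices, so the decomposition has width 2, which upper-bounds the treewidth. On the other hand G contains the 3-clique {1, 2, 3}. A clique must lie in a single bag of any decomposition, so no decomposition can have width below 2. Hence tw(G) = 2 exactly.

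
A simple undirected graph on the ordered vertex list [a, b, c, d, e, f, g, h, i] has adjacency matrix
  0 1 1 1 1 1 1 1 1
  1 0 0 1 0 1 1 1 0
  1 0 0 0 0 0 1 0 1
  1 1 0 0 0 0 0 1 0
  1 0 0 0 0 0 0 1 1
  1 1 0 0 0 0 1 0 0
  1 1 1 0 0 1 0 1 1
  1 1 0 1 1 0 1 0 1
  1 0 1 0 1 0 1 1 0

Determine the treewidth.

A width-3 tree decomposition is:
Bags: B1 = {a, b, g, h}  B2 = {a, b, d, h}  B3 = {a, b, f, g}  B4 = {a, g, h, i}  B5 = {a, c, g, i}  B6 = {a, e, h, i}
Tree: B1–B2, B1–B3, B1–B4, B4–B5, B4–B6
The largest bag has 4 vertices, giving width 3; this decomposition certifies tw(G) ≤ 3. On the other hand G contains the 4-clique {a, b, d, h}. A clique must lie in a single bag of any decomposition, so no decomposition can have width below 3. Hence tw(G) = 3 exactly.

3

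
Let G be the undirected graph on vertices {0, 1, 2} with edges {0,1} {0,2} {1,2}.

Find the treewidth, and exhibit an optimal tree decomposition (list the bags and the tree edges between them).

A single bag containing all 3 vertices is trivially a valid decomposition of width 2. Conversely, {0, 1, 2} is a clique of size 3, and the vertices of any clique must share a bag in every tree decomposition; so some bag has ≥ 3 vertices and tw(G) ≥ 2. The upper and lower bounds meet at 2, so that is the treewidth.

Treewidth 2.
Bags: B1 = {0, 1, 2}
Tree: (single bag)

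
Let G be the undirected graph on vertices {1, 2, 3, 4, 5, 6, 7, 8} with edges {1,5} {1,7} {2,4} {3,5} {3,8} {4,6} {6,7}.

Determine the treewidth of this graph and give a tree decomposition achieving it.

Treewidth 1.
Bags: B1 = {2, 4}  B2 = {4, 6}  B3 = {6, 7}  B4 = {1, 7}  B5 = {1, 5}  B6 = {3, 5}  B7 = {3, 8}
Tree: B1–B2, B2–B3, B3–B4, B4–B5, B5–B6, B6–B7

Every bag has size at most 2, so the width is 2 − 1 = 1 and tw(G) ≤ 1. Since G has at least one edge (e.g. 2–4), it is not an edgeless graph, so tw(G) ≥ 1. Combining the bounds, tw(G) = 1.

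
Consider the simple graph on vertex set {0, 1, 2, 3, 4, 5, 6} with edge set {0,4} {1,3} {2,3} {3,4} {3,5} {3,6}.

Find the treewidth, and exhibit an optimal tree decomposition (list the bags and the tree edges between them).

The largest bag has 2 vertices, giving width 1; this decomposition certifies tw(G) ≤ 1. Any graph with an edge has treewidth ≥ 1, and G has the edge 5–3. Combining the bounds, tw(G) = 1.

Treewidth 1.
One such decomposition:
Bags: B1 = {3, 5}  B2 = {3, 4}  B3 = {1, 3}  B4 = {2, 3}  B5 = {3, 6}  B6 = {0, 4}
Tree: B1–B2, B1–B3, B3–B4, B3–B5, B2–B6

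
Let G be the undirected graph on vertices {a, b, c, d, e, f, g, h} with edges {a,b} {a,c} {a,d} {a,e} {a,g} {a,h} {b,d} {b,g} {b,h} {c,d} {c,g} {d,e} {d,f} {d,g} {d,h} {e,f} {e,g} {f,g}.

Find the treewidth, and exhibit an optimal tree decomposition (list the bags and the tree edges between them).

Treewidth 3.
One optimal decomposition is:
Bags: B1 = {a, b, d, g}  B2 = {a, d, e, g}  B3 = {a, c, d, g}  B4 = {d, e, f, g}  B5 = {a, b, d, h}
Tree: B1–B2, B1–B3, B2–B4, B1–B5

The largest bag has 4 vertices, giving width 3; this decomposition certifies tw(G) ≤ 3. On the other hand G contains the 4-clique {a, d, e, g}. A clique must lie in a single bag of any decomposition, so no decomposition can have width below 3. Hence tw(G) = 3 exactly.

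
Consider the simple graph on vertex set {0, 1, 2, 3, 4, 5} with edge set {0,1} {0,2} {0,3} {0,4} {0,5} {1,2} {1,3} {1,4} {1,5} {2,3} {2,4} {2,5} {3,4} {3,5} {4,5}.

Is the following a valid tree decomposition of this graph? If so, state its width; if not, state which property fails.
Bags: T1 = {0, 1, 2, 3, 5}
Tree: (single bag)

A tree decomposition must satisfy three properties: every vertex lies in some bag; for every edge, both endpoints lie together in some bag; and for every vertex, the bags containing it form a connected subtree. Here vertex 4 appears in no bag, so the decomposition is invalid.

No — vertex 4 appears in no bag.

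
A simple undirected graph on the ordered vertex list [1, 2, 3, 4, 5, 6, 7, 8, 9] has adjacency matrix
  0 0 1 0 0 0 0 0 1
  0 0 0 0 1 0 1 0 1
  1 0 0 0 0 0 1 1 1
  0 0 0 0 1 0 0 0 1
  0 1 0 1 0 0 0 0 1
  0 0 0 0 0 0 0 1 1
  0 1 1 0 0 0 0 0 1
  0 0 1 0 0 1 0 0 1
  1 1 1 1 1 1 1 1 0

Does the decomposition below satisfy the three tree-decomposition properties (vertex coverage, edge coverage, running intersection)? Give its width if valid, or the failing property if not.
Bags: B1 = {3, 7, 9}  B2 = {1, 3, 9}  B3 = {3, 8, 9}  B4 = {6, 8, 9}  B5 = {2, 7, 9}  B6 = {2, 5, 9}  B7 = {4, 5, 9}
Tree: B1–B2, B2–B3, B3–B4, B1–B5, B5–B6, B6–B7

Every vertex of G appears in some bag (union = {1, 2, 3, 4, 5, 6, 7, 8, 9}); every edge is covered by a bag; and for each vertex v the set of bags containing v is connected in the bag tree. The decomposition is therefore valid. The largest bag has 3 vertices, so the width is 2.

Yes; width 2.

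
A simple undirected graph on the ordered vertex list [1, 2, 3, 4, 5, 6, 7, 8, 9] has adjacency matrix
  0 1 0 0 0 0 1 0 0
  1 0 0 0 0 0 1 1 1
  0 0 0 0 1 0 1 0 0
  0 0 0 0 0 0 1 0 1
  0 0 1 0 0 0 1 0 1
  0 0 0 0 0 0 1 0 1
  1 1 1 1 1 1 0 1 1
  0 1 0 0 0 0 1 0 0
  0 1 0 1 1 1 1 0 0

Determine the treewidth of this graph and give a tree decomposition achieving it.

Each bag holds 3 vertices, so the decomposition has width 2, which upper-bounds the treewidth. For the lower bound, the 3 vertices {2, 7, 8} are pairwise adjacent, and any tree decomposition puts a clique entirely inside one bag — forcing width ≥ 2. Combining the bounds, tw(G) = 2.

Treewidth 2.
Bags: B1 = {5, 7, 9}  B2 = {2, 7, 9}  B3 = {6, 7, 9}  B4 = {1, 2, 7}  B5 = {3, 5, 7}  B6 = {4, 7, 9}  B7 = {2, 7, 8}
Tree: B1–B2, B1–B3, B2–B4, B1–B5, B2–B6, B2–B7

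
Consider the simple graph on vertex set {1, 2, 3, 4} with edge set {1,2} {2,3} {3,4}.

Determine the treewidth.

1

A width-1 tree decomposition is:
Bags: B1 = {3, 4}  B2 = {2, 3}  B3 = {1, 2}
Tree: B1–B2, B2–B3
The largest bag has 2 vertices, giving width 1; this decomposition certifies tw(G) ≤ 1. Any graph with an edge has treewidth ≥ 1, and G has the edge 4–3. The upper and lower bounds meet at 1, so that is the treewidth.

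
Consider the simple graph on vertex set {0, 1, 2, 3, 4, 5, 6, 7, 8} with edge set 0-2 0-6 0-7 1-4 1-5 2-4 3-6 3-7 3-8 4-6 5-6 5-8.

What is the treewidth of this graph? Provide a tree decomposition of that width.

Treewidth 3.
One optimal decomposition is:
Bags: B1 = {1, 4, 5, 8}  B2 = {4, 5, 6, 8}  B3 = {3, 4, 6, 8}  B4 = {2, 3, 4, 6}  B5 = {0, 2, 3, 6}  B6 = {0, 2, 3, 7}
Tree: B1–B2, B2–B3, B3–B4, B4–B5, B5–B6

Every bag has size at most 4, so the width is 4 − 1 = 3 and tw(G) ≤ 3. For the lower bound: the 4 vertex sets {1,5,8}, {4}, {6}, {0,2,3,7} are disjoint, each induces a connected subgraph, and every pair is joined by at least one edge of G. Contracting each set to a single vertex therefore yields K_{4} as a minor, and since treewidth is minor-monotone, tw(G) ≥ tw(K_{4}) = 3. Hence tw(G) = 3 exactly.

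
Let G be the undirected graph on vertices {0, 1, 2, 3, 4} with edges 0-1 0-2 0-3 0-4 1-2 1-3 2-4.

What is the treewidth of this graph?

2

A width-2 tree decomposition is:
Bags: B1 = {0, 1, 2}  B2 = {0, 1, 3}  B3 = {0, 2, 4}
Tree: B1–B2, B1–B3
Each bag holds 3 vertices, so the decomposition has width 2, which upper-bounds the treewidth. Conversely, {0, 1, 2} is a clique of size 3, and the vertices of any clique must share a bag in every tree decomposition; so some bag has ≥ 3 vertices and tw(G) ≥ 2. Therefore the treewidth is 2.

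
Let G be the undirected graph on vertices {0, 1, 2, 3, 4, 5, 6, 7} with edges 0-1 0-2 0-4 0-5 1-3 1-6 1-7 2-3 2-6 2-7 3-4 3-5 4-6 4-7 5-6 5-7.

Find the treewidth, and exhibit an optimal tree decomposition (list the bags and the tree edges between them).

Every bag has size at most 5, so the width is 5 − 1 = 4 and tw(G) ≤ 4. For the lower bound: the 5 vertex sets {2,3}, {5,6}, {4,7}, {1}, {0} are disjoint, each induces a connected subgraph, and every pair is joined by at least one edge of G. Contracting each set to a single vertex therefore yields K_{5} as a minor, and since treewidth is minor-monotone, tw(G) ≥ tw(K_{5}) = 4. Hence tw(G) = 4 exactly.

Treewidth 4.
Bags: B1 = {1, 2, 3, 4, 5}  B2 = {1, 2, 4, 5, 6}  B3 = {1, 2, 4, 5, 7}  B4 = {0, 1, 2, 4, 5}
Tree: B1–B2, B2–B3, B3–B4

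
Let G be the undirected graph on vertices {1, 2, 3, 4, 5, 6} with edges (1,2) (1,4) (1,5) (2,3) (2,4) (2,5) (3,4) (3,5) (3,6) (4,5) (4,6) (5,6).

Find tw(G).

A width-3 tree decomposition is:
Bags: B1 = {2, 3, 4, 5}  B2 = {3, 4, 5, 6}  B3 = {1, 2, 4, 5}
Tree: B1–B2, B1–B3
The largest bag has 4 vertices, giving width 3; this decomposition certifies tw(G) ≤ 3. On the other hand G contains the 4-clique {1, 2, 4, 5}. A clique must lie in a single bag of any decomposition, so no decomposition can have width below 3. The upper and lower bounds meet at 3, so that is the treewidth.

3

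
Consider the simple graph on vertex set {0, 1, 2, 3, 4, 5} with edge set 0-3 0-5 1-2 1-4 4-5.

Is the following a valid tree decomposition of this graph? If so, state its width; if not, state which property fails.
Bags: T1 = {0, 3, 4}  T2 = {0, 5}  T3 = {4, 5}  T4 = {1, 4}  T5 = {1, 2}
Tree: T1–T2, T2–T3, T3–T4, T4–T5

A tree decomposition must satisfy three properties: every vertex lies in some bag; for every edge, both endpoints lie together in some bag; and for every vertex, the bags containing it form a connected subtree. Here bags containing vertex 4 are not connected in the tree, so the decomposition is invalid.

No — bags containing vertex 4 are not connected in the tree.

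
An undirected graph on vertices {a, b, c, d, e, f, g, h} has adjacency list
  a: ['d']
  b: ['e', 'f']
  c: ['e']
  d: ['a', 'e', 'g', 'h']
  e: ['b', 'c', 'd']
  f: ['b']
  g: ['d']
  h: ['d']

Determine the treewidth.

1

A width-1 tree decomposition is:
Bags: B1 = {b, e}  B2 = {d, e}  B3 = {c, e}  B4 = {b, f}  B5 = {d, g}  B6 = {d, h}  B7 = {a, d}
Tree: B1–B2, B1–B3, B1–B4, B2–B5, B2–B6, B5–B7
Each bag holds 2 vertices, so the decomposition has width 1, which upper-bounds the treewidth. G has an edge, so its treewidth is at least 1. Combining the bounds, tw(G) = 1.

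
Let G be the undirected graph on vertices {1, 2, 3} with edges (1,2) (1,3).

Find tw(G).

1

A width-1 tree decomposition is:
Bags: B1 = {1, 2}  B2 = {1, 3}
Tree: B1–B2
Every bag has size at most 2, so the width is 2 − 1 = 1 and tw(G) ≤ 1. G has an edge, so its treewidth is at least 1. Combining the bounds, tw(G) = 1.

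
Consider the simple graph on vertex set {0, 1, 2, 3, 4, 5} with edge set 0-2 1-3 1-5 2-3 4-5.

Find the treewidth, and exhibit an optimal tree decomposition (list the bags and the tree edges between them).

Treewidth 1.
One such decomposition:
Bags: B1 = {0, 2}  B2 = {2, 3}  B3 = {1, 3}  B4 = {1, 5}  B5 = {4, 5}
Tree: B1–B2, B2–B3, B3–B4, B4–B5

Every bag has size at most 2, so the width is 2 − 1 = 1 and tw(G) ≤ 1. G has an edge, so its treewidth is at least 1. Combining the bounds, tw(G) = 1.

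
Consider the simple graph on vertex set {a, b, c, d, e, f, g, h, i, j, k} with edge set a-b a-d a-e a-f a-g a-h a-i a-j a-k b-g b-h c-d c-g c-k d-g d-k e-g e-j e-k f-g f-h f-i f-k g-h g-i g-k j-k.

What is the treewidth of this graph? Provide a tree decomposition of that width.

Treewidth 3.
One optimal decomposition is:
Bags: B1 = {a, e, g, k}  B2 = {a, e, j, k}  B3 = {a, f, g, k}  B4 = {a, f, g, i}  B5 = {a, f, g, h}  B6 = {a, d, g, k}  B7 = {c, d, g, k}  B8 = {a, b, g, h}
Tree: B1–B2, B1–B3, B3–B4, B3–B5, B3–B6, B6–B7, B5–B8

Every bag has size at most 4, so the width is 4 − 1 = 3 and tw(G) ≤ 3. Conversely, {c, d, g, k} is a clique of size 4, and the vertices of any clique must share a bag in every tree decomposition; so some bag has ≥ 4 vertices and tw(G) ≥ 3. Therefore the treewidth is 3.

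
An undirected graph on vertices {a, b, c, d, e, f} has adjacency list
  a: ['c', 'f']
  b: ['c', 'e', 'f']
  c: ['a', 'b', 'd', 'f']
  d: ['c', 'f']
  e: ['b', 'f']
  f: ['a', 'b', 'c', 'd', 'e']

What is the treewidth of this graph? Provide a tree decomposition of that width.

The largest bag has 3 vertices, giving width 2; this decomposition certifies tw(G) ≤ 2. On the other hand G contains the 3-clique {b, e, f}. A clique must lie in a single bag of any decomposition, so no decomposition can have width below 2. The upper and lower bounds meet at 2, so that is the treewidth.

Treewidth 2.
One such decomposition:
Bags: B1 = {b, c, f}  B2 = {b, e, f}  B3 = {c, d, f}  B4 = {a, c, f}
Tree: B1–B2, B1–B3, B1–B4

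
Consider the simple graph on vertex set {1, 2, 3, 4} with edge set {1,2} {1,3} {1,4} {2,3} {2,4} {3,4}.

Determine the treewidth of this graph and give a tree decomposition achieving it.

Treewidth 3.
One optimal decomposition is:
Bags: B1 = {1, 2, 3, 4}
Tree: (single bag)

A single bag containing all 4 vertices is trivially a valid decomposition of width 3. On the other hand G contains the 4-clique {1, 2, 3, 4}. A clique must lie in a single bag of any decomposition, so no decomposition can have width below 3. Combining the bounds, tw(G) = 3.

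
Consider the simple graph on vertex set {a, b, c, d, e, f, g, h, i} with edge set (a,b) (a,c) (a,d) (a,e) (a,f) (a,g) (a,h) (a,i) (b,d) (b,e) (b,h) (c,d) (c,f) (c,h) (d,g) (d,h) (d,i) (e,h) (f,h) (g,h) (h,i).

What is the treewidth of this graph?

3

A width-3 tree decomposition is:
Bags: B1 = {a, c, d, h}  B2 = {a, b, d, h}  B3 = {a, d, g, h}  B4 = {a, d, h, i}  B5 = {a, b, e, h}  B6 = {a, c, f, h}
Tree: B1–B2, B1–B3, B2–B4, B2–B5, B1–B6
The largest bag has 4 vertices, giving width 3; this decomposition certifies tw(G) ≤ 3. On the other hand G contains the 4-clique {a, d, g, h}. A clique must lie in a single bag of any decomposition, so no decomposition can have width below 3. The upper and lower bounds meet at 3, so that is the treewidth.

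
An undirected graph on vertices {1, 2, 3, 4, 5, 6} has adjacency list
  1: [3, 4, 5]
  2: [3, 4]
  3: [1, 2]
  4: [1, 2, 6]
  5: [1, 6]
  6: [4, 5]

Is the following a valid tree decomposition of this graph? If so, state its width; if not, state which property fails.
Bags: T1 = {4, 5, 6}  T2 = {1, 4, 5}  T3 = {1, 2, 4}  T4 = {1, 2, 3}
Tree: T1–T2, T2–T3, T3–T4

Every vertex of G appears in some bag (union = {1, 2, 3, 4, 5, 6}); every edge is covered by a bag; and for each vertex v the set of bags containing v is connected in the bag tree. The decomposition is therefore valid. The largest bag has 3 vertices, so the width is 2.

Yes; width 2.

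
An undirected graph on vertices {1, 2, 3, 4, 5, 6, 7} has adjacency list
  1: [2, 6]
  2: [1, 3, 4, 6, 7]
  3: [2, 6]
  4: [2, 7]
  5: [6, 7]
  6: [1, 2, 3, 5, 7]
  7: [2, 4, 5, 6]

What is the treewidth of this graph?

A width-2 tree decomposition is:
Bags: B1 = {2, 6, 7}  B2 = {2, 3, 6}  B3 = {2, 4, 7}  B4 = {5, 6, 7}  B5 = {1, 2, 6}
Tree: B1–B2, B1–B3, B1–B4, B1–B5
Every bag has size at most 3, so the width is 3 − 1 = 2 and tw(G) ≤ 2. Conversely, {2, 4, 7} is a clique of size 3, and the vertices of any clique must share a bag in every tree decomposition; so some bag has ≥ 3 vertices and tw(G) ≥ 2. Hence tw(G) = 2 exactly.

2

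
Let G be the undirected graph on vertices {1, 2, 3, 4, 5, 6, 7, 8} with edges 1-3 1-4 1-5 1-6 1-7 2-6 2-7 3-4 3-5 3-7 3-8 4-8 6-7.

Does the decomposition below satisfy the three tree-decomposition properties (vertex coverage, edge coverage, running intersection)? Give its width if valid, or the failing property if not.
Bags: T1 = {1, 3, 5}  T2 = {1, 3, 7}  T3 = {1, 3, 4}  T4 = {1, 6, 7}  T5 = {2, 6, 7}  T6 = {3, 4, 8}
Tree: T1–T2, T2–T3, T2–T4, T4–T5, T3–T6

Yes; width 2.

Vertex coverage: the bags together contain {1, 2, 3, 4, 5, 6, 7, 8}, the full vertex set. Edge coverage: each edge of G has both endpoints in at least one bag. Running intersection: for every vertex, the bags containing it form a connected subtree. All three properties hold, so this is a valid tree decomposition of width max|bag| − 1 = 2, and hence tw(G) ≤ 2.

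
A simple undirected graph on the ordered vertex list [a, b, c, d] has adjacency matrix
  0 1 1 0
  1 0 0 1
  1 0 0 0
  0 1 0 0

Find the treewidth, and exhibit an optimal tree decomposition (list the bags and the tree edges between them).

Each bag holds 2 vertices, so the decomposition has width 1, which upper-bounds the treewidth. Any graph with an edge has treewidth ≥ 1, and G has the edge b–a. Hence tw(G) = 1 exactly.

Treewidth 1.
One such decomposition:
Bags: B1 = {a, b}  B2 = {b, d}  B3 = {a, c}
Tree: B1–B2, B1–B3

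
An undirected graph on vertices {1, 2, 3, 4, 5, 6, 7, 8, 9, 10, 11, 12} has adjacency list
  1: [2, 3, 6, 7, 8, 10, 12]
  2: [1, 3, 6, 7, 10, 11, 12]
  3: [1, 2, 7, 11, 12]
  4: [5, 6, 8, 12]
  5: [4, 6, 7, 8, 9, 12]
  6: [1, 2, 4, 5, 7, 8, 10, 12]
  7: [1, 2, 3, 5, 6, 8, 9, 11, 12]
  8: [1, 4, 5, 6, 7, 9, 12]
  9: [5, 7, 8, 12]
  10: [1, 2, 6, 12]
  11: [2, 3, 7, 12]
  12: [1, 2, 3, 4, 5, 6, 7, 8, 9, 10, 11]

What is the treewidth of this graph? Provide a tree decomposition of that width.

Every bag has size at most 5, so the width is 5 − 1 = 4 and tw(G) ≤ 4. Conversely, {1, 2, 6, 10, 12} is a clique of size 5, and the vertices of any clique must share a bag in every tree decomposition; so some bag has ≥ 5 vertices and tw(G) ≥ 4. Combining the bounds, tw(G) = 4.

Treewidth 4.
One optimal decomposition is:
Bags: B1 = {1, 6, 7, 8, 12}  B2 = {1, 2, 6, 7, 12}  B3 = {5, 6, 7, 8, 12}  B4 = {5, 7, 8, 9, 12}  B5 = {1, 2, 3, 7, 12}  B6 = {4, 5, 6, 8, 12}  B7 = {2, 3, 7, 11, 12}  B8 = {1, 2, 6, 10, 12}
Tree: B1–B2, B1–B3, B3–B4, B2–B5, B3–B6, B5–B7, B2–B8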